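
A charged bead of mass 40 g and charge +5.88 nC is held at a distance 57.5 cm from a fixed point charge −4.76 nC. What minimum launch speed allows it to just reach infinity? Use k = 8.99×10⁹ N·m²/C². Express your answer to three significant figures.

To just escape, total mechanical energy must reach zero at infinity: ½mv²_min + U = 0, so ½mv²_min = −U = |kQq|/r.
|U| = |kQq|/r = (8.99×10⁹ N·m²/C²)(4.76×10⁻⁹)(5.88×10⁻⁹)/(0.575) = 4.38×10⁻⁷ J.
v_min = √(2|U|/m) = √(2·4.38×10⁻⁷/0.0400) = 4.68×10⁻³ m/s.

4.68×10⁻³ m/s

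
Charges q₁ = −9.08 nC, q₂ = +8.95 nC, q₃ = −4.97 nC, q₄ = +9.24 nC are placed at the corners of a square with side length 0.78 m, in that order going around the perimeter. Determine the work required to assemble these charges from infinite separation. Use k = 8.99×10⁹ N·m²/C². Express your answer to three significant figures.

-1.90×10⁻⁶ J

The assembly work is the sum of pairwise potential energies, U = Σ_{i<j} kqᵢqⱼ/rᵢⱼ.
The four side pairs have separation 0.780 m and the two diagonal pairs 1.10 m.
Summing all 6 pair terms gives U = -1.90×10⁻⁶ J.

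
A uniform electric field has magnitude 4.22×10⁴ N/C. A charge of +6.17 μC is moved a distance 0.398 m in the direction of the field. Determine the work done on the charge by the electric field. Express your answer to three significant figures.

0.104 J

The potential change for a displacement 0.398 m in the direction of the field is ΔV = −Ed = -1.68×10⁴ V.
W_field = −qΔV = 0.104 J.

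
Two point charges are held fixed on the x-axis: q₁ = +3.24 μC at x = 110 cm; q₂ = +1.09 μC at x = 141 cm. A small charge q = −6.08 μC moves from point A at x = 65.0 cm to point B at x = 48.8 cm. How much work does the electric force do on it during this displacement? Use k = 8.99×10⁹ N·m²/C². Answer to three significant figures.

The work done by the electric force is W_field = −ΔU = −q(V_B − V_A) = q(V_A − V_B).
At A: distances to the source charges are 0.450 m, 0.760 m; V_A = Σ kqᵢ/rᵢ = 7.76×10⁴ V.
At B: distances to the source charges are 0.612 m, 0.922 m; V_B = Σ kqᵢ/rᵢ = 5.82×10⁴ V.
ΔV = V_B − V_A = -1.94×10⁴ V.
W_field = −qΔV = −(-6.08×10⁻⁶ C)(-1.94×10⁴ V) = -0.118 J.

-0.118 J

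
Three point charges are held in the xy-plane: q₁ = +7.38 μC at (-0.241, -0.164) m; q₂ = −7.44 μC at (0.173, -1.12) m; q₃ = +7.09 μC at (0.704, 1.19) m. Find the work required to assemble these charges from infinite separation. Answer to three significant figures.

-0.389 J

The assembly work is the sum of pairwise potential energies, U = Σ_{i<j} kqᵢqⱼ/rᵢⱼ.
Pair separations: r₁₂ = 1.04 m, r₁₃ = 1.65 m, r₂₃ = 2.37 m.
U = (-0.474) + (0.285) + (-0.200) = -0.389 J.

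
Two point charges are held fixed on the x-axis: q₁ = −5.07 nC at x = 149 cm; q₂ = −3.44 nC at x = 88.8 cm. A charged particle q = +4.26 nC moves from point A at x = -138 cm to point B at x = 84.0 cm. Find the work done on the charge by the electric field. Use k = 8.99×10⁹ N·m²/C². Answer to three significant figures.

The work done by the electric force is W_field = −ΔU = −q(V_B − V_A) = q(V_A − V_B).
At A: distances to the source charges are 2.87 m, 2.27 m; V_A = Σ kqᵢ/rᵢ = -29.5 V.
At B: distances to the source charges are 0.650 m, 0.0480 m; V_B = Σ kqᵢ/rᵢ = -714 V.
ΔV = V_B − V_A = -685 V.
W_field = −qΔV = −(4.26×10⁻⁹ C)(-685 V) = 2.92×10⁻⁶ J.

2.92×10⁻⁶ J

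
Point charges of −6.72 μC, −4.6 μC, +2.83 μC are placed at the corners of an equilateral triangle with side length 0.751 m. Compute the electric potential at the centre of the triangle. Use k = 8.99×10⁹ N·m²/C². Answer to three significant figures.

-1.76×10⁵ V

Electric potential is a scalar, so the contributions from each charge add algebraically: V = Σ kqᵢ/rᵢ.
The distance from each vertex to the centroid is a/√3 = 0.434 m.
V = k[(-6.72×10⁻⁶)/(0.434) + (-4.60×10⁻⁶)/(0.434) + (2.83×10⁻⁶)/(0.434)] = -1.76×10⁵ V.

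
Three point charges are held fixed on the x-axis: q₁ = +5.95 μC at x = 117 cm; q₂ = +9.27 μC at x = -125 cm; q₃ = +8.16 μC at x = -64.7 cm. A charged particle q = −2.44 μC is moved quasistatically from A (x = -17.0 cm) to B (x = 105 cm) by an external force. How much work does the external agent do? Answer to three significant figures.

-0.621 J

For quasistatic motion the external work equals the change in potential energy: W_ext = qΔV = q(V_B − V_A).
At A: distances to the source charges are 1.34 m, 1.08 m, 0.477 m; V_A = Σ kqᵢ/rᵢ = 2.71×10⁵ V.
At B: distances to the source charges are 0.120 m, 2.30 m, 1.70 m; V_B = Σ kqᵢ/rᵢ = 5.25×10⁵ V.
ΔV = V_B − V_A = 2.54×10⁵ V.
W_ext = qΔV = (-2.44×10⁻⁶ C)(2.54×10⁵ V) = -0.621 J.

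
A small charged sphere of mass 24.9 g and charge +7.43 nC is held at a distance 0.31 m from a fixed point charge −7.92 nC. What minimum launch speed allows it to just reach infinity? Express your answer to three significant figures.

To just escape, total mechanical energy must reach zero at infinity: ½mv²_min + U = 0, so ½mv²_min = −U = |kQq|/r.
|U| = |kQq|/r = (8.99×10⁹ N·m²/C²)(7.92×10⁻⁹)(7.43×10⁻⁹)/(0.310) = 1.71×10⁻⁶ J.
v_min = √(2|U|/m) = √(2·1.71×10⁻⁶/0.0249) = 0.0117 m/s.

0.0117 m/s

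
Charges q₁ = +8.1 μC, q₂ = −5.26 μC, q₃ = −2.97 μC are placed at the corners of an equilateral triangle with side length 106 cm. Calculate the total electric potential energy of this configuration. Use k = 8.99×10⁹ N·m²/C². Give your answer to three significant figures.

-0.433 J

The work to assemble the configuration equals its total potential energy, U = Σ kqᵢqⱼ/rᵢⱼ over all pairs.
All three pair separations equal the side length, 1.06 m.
U = (-0.361) + (-0.204) + (0.132) = -0.433 J.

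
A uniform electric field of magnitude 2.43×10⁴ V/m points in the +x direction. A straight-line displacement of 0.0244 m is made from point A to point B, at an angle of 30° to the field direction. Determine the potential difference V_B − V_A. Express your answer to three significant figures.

Only the component of displacement along E changes the potential: ΔV = −E·d·cosθ.
ΔV = −(2.43×10⁴ V/m)(0.0244 m)cos30° = -513 V.

-513 V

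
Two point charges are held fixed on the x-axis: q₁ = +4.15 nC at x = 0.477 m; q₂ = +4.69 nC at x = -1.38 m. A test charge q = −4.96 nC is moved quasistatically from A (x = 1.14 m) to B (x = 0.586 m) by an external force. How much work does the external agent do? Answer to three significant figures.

For quasistatic motion the external work equals the change in potential energy: W_ext = qΔV = q(V_B − V_A).
At A: distances to the source charges are 0.663 m, 2.52 m; V_A = Σ kqᵢ/rᵢ = 73.0 V.
At B: distances to the source charges are 0.109 m, 1.97 m; V_B = Σ kqᵢ/rᵢ = 364 V.
ΔV = V_B − V_A = 291 V.
W_ext = qΔV = (-4.96×10⁻⁹ C)(291 V) = -1.44×10⁻⁶ J.

-1.44×10⁻⁶ J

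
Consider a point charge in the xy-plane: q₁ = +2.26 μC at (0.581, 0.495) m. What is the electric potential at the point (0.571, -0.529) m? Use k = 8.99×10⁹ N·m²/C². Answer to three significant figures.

Electric potential is a scalar, so the contributions from each charge add algebraically: V = Σ kqᵢ/rᵢ.
Distances from the field point to each charge: r₁ = 1.02 m.
V = k[(2.26×10⁻⁶)/(1.02)] = 1.98×10⁴ V.

1.98×10⁴ V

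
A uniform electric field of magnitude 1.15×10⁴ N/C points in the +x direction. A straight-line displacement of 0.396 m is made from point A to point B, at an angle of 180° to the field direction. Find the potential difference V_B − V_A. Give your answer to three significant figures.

Only the component of displacement along E changes the potential: ΔV = −E·d·cosθ.
ΔV = −(1.15×10⁴ V/m)(0.396 m)cos180° = 4550 V.

4550 V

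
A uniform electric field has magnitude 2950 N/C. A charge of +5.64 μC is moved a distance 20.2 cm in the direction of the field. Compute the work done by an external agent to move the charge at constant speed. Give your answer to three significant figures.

-3.36×10⁻³ J

The potential change for a displacement 20.2 cm in the direction of the field is ΔV = −Ed = -596 V.
W_ext = qΔV = -3.36×10⁻³ J.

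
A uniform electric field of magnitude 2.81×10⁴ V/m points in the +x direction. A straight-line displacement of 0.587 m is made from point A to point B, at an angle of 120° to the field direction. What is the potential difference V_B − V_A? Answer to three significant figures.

8250 V

Only the component of displacement along E changes the potential: ΔV = −E·d·cosθ.
ΔV = −(2.81×10⁴ V/m)(0.587 m)cos120° = 8250 V.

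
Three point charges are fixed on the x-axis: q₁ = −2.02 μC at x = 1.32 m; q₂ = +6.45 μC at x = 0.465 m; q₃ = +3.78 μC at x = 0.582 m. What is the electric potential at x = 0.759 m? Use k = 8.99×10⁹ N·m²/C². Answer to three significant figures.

3.57×10⁵ V

The total potential is the scalar sum of each charge's contribution, V = Σ kqᵢ/rᵢ.
Distances from the field point to each charge: r₁ = 0.561 m, r₂ = 0.294 m, r₃ = 0.177 m.
V = k[(-2.02×10⁻⁶)/(0.561) + (6.45×10⁻⁶)/(0.294) + (3.78×10⁻⁶)/(0.177)] = 3.57×10⁵ V.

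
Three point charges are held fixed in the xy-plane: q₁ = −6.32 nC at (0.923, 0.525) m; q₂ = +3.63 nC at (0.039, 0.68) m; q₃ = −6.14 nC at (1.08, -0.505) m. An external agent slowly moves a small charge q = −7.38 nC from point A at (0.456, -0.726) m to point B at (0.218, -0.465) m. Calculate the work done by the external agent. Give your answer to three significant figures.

-1.56×10⁻⁷ J

For quasistatic motion the external work equals the change in potential energy: W_ext = qΔV = q(V_B − V_A).
At A: distances to the source charges are 1.34 m, 1.47 m, 0.662 m; V_A = Σ kqᵢ/rᵢ = -104 V.
At B: distances to the source charges are 1.22 m, 1.16 m, 0.863 m; V_B = Σ kqᵢ/rᵢ = -82.6 V.
ΔV = V_B − V_A = 21.1 V.
W_ext = qΔV = (-7.38×10⁻⁹ C)(21.1 V) = -1.56×10⁻⁷ J.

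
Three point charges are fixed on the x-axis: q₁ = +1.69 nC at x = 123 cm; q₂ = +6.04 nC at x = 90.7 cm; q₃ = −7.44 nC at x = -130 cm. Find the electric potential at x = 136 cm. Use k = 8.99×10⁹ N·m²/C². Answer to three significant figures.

The total potential is the scalar sum of each charge's contribution, V = Σ kqᵢ/rᵢ.
Distances from the field point to each charge: r₁ = 0.130 m, r₂ = 0.453 m, r₃ = 2.66 m.
V = k[(1.69×10⁻⁹)/(0.130) + (6.04×10⁻⁹)/(0.453) + (-7.44×10⁻⁹)/(2.66)] = 212 V.

212 V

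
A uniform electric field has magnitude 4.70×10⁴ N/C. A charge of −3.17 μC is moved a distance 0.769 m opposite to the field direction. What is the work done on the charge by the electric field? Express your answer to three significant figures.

0.115 J

The potential change for a displacement 0.769 m opposite to the field direction is ΔV = +Ed = 3.61×10⁴ V.
W_field = −qΔV = 0.115 J.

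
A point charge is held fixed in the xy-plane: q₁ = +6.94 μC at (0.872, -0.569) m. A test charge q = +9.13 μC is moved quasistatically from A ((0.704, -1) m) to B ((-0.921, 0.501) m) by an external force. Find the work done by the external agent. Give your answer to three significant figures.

For quasistatic motion the external work equals the change in potential energy: W_ext = qΔV = q(V_B − V_A).
At A: distance to the source charge is 0.463 m; V_A = kq₁/r = 1.35×10⁵ V.
At B: distance to the source charge is 2.09 m; V_B = kq₁/r = 2.99×10⁴ V.
ΔV = V_B − V_A = -1.05×10⁵ V.
W_ext = qΔV = (9.13×10⁻⁶ C)(-1.05×10⁵ V) = -0.959 J.

-0.959 J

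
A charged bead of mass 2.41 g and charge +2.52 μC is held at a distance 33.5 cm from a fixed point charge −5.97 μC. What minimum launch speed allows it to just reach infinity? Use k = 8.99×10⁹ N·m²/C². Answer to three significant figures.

To just escape, total mechanical energy must reach zero at infinity: ½mv²_min + U = 0, so ½mv²_min = −U = |kQq|/r.
|U| = |kQq|/r = (8.99×10⁹ N·m²/C²)(5.97×10⁻⁶)(2.52×10⁻⁶)/(0.335) = 0.404 J.
v_min = √(2|U|/m) = √(2·0.404/2.41×10⁻³) = 18.3 m/s.

18.3 m/s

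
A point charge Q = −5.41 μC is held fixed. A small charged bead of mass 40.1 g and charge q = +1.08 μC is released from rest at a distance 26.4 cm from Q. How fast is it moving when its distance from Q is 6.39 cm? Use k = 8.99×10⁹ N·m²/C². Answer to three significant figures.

5.57 m/s

Only the electrostatic force acts, so mechanical energy is conserved: ½mv² = U₁ − U₂ = kQq(1/r₁ − 1/r₂).
U₁ − U₂ = (8.99×10⁹ N·m²/C²)(-5.41×10⁻⁶ C)(1.08×10⁻⁶ C)(1/0.264 − 1/0.0639) = 0.623 J.
v = √(2·0.623/0.0401) = 5.57 m/s.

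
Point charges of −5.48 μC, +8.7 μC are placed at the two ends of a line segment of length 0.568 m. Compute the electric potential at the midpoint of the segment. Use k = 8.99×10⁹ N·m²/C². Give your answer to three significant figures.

Electric potential is a scalar, so the contributions from each charge add algebraically: V = Σ kqᵢ/rᵢ.
Each charge is 0.284 m from the midpoint.
V = k[(-5.48×10⁻⁶)/(0.284) + (8.70×10⁻⁶)/(0.284)] = 1.02×10⁵ V.

1.02×10⁵ V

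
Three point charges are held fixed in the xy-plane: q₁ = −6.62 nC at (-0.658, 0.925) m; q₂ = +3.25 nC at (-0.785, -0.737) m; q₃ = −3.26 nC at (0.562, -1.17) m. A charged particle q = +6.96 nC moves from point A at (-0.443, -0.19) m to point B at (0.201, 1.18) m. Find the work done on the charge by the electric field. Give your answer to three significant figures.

The work done by the electric force is W_field = −ΔU = −q(V_B − V_A) = q(V_A − V_B).
At A: distances to the source charges are 1.14 m, 0.645 m, 1.40 m; V_A = Σ kqᵢ/rᵢ = -28.0 V.
At B: distances to the source charges are 0.896 m, 2.16 m, 2.38 m; V_B = Σ kqᵢ/rᵢ = -65.2 V.
ΔV = V_B − V_A = -37.2 V.
W_field = −qΔV = −(6.96×10⁻⁹ C)(-37.2 V) = 2.59×10⁻⁷ J.

2.59×10⁻⁷ J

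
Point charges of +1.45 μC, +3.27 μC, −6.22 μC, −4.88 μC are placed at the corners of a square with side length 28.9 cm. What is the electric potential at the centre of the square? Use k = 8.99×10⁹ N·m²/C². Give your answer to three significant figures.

Electric potential is a scalar, so the contributions from each charge add algebraically: V = Σ kqᵢ/rᵢ.
The distance from each corner to the centre is a√2/2 = 0.204 m.
V = k[(1.45×10⁻⁶)/(0.204) + (3.27×10⁻⁶)/(0.204) + (-6.22×10⁻⁶)/(0.204) + (-4.88×10⁻⁶)/(0.204)] = -2.81×10⁵ V.

-2.81×10⁵ V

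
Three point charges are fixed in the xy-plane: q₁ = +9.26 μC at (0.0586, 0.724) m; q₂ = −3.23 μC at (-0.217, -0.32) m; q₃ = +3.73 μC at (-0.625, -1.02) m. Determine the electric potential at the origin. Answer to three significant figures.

Electric potential is a scalar, so the contributions from each charge add algebraically: V = Σ kqᵢ/rᵢ.
Distances from the field point to each charge: r₁ = 0.726 m, r₂ = 0.387 m, r₃ = 1.20 m.
V = k[(9.26×10⁻⁶)/(0.726) + (-3.23×10⁻⁶)/(0.387) + (3.73×10⁻⁶)/(1.20)] = 6.75×10⁴ V.

6.75×10⁴ V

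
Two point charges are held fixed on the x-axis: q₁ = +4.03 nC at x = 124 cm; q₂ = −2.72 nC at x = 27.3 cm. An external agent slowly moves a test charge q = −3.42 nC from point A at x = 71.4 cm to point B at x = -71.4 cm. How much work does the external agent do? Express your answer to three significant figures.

For quasistatic motion the external work equals the change in potential energy: W_ext = qΔV = q(V_B − V_A).
At A: distances to the source charges are 0.526 m, 0.441 m; V_A = Σ kqᵢ/rᵢ = 13.4 V.
At B: distances to the source charges are 1.95 m, 0.987 m; V_B = Σ kqᵢ/rᵢ = -6.23 V.
ΔV = V_B − V_A = -19.7 V.
W_ext = qΔV = (-3.42×10⁻⁹ C)(-19.7 V) = 6.72×10⁻⁸ J.

6.72×10⁻⁸ J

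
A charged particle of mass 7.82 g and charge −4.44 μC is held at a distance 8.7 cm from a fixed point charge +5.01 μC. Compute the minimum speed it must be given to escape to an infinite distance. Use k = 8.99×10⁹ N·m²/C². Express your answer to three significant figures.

24.2 m/s

To just escape, total mechanical energy must reach zero at infinity: ½mv²_min + U = 0, so ½mv²_min = −U = |kQq|/r.
|U| = |kQq|/r = (8.99×10⁹ N·m²/C²)(5.01×10⁻⁶)(4.44×10⁻⁶)/(0.0870) = 2.30 J.
v_min = √(2|U|/m) = √(2·2.30/7.82×10⁻³) = 24.2 m/s.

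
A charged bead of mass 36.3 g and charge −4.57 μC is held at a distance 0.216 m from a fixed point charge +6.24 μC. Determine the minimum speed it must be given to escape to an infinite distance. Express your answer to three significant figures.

8.09 m/s

To just escape, total mechanical energy must reach zero at infinity: ½mv²_min + U = 0, so ½mv²_min = −U = |kQq|/r.
|U| = |kQq|/r = (8.99×10⁹ N·m²/C²)(6.24×10⁻⁶)(4.57×10⁻⁶)/(0.216) = 1.19 J.
v_min = √(2|U|/m) = √(2·1.19/0.0363) = 8.09 m/s.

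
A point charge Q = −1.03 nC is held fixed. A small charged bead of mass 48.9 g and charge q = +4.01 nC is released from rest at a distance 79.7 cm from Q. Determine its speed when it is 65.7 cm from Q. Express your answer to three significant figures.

Only the electrostatic force acts, so mechanical energy is conserved: ½mv² = U₁ − U₂ = kQq(1/r₁ − 1/r₂).
U₁ − U₂ = (8.99×10⁹ N·m²/C²)(-1.03×10⁻⁹ C)(4.01×10⁻⁹ C)(1/0.797 − 1/0.657) = 9.93×10⁻⁹ J.
v = √(2·9.93×10⁻⁹/0.0489) = 6.37×10⁻⁴ m/s.

6.37×10⁻⁴ m/s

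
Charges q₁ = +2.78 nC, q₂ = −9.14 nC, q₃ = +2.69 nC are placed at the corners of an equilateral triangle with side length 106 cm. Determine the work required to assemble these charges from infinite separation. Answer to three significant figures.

The work to assemble the configuration equals its total potential energy, U = Σ kqᵢqⱼ/rᵢⱼ over all pairs.
All three pair separations equal the side length, 1.06 m.
U = (-2.15×10⁻⁷) + (6.34×10⁻⁸) + (-2.09×10⁻⁷) = -3.61×10⁻⁷ J.

-3.61×10⁻⁷ J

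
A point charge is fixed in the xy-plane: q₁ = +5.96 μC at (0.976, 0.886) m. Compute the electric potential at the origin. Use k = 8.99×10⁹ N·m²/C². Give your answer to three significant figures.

4.06×10⁴ V

Electric potential is a scalar, so the contributions from each charge add algebraically: V = Σ kqᵢ/rᵢ.
Distances from the field point to each charge: r₁ = 1.32 m.
V = k[(5.96×10⁻⁶)/(1.32)] = 4.06×10⁴ V.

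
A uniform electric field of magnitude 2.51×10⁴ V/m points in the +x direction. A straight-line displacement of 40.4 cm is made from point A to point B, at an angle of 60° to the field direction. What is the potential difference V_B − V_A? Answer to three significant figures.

Only the component of displacement along E changes the potential: ΔV = −E·d·cosθ.
ΔV = −(2.51×10⁴ V/m)(0.404 m)cos60° = -5070 V.

-5070 V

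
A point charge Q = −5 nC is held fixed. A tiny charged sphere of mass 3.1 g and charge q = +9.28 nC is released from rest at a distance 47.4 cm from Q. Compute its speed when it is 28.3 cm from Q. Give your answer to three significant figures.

0.0196 m/s

Only the electrostatic force acts, so mechanical energy is conserved: ½mv² = U₁ − U₂ = kQq(1/r₁ − 1/r₂).
U₁ − U₂ = (8.99×10⁹ N·m²/C²)(-5.00×10⁻⁹ C)(9.28×10⁻⁹ C)(1/0.474 − 1/0.283) = 5.94×10⁻⁷ J.
v = √(2·5.94×10⁻⁷/3.10×10⁻³) = 0.0196 m/s.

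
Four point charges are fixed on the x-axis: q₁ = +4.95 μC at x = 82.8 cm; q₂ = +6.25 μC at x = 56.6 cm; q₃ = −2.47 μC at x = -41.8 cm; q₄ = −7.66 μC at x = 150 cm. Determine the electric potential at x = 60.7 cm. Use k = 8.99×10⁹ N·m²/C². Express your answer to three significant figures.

The total potential is the scalar sum of each charge's contribution, V = Σ kqᵢ/rᵢ.
Distances from the field point to each charge: r₁ = 0.221 m, r₂ = 0.0410 m, r₃ = 1.02 m, r₄ = 0.893 m.
V = k[(4.95×10⁻⁶)/(0.221) + (6.25×10⁻⁶)/(0.0410) + (-2.47×10⁻⁶)/(1.02) + (-7.66×10⁻⁶)/(0.893)] = 1.47×10⁶ V.

1.47×10⁶ V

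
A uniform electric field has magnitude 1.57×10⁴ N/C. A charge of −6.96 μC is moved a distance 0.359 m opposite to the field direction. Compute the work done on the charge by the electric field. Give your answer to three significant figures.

0.0392 J

The potential change for a displacement 0.359 m opposite to the field direction is ΔV = +Ed = 5640 V.
W_field = −qΔV = 0.0392 J.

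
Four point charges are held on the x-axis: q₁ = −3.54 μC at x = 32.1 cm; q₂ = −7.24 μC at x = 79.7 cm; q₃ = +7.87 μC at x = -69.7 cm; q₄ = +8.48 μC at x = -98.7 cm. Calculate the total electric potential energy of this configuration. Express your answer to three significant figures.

1.45 J

The assembly work is the sum of pairwise potential energies, U = Σ_{i<j} kqᵢqⱼ/rᵢⱼ.
Pair separations: r₁₂ = 0.476 m, r₁₃ = 1.02 m, r₁₄ = 1.31 m, r₂₃ = 1.49 m, r₂₄ = 1.78 m, r₃₄ = 0.290 m.
Summing all 6 pair terms gives U = 1.45 J.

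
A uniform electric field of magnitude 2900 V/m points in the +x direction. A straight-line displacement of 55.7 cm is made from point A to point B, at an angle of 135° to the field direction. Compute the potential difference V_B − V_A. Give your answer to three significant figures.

1140 V

Only the component of displacement along E changes the potential: ΔV = −E·d·cosθ.
ΔV = −(2900 V/m)(0.557 m)cos135° = 1140 V.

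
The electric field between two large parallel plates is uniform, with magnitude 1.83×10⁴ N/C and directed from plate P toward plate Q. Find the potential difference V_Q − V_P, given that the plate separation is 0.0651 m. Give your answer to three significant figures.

-1190 V

In a uniform field, potential decreases in the direction of E: ΔV = −E·d for a displacement d parallel to E.
Going from P to Q is a displacement of 0.0651 m along the field, so V_Q − V_P = −Ed = -1190 V.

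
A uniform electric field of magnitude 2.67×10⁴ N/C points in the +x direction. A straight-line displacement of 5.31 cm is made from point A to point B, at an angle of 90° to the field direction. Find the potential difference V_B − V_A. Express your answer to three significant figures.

Only the component of displacement along E changes the potential: ΔV = −E·d·cosθ.
ΔV = −(2.67×10⁴ V/m)(0.0531 m)cos90° = 0 V.

0 V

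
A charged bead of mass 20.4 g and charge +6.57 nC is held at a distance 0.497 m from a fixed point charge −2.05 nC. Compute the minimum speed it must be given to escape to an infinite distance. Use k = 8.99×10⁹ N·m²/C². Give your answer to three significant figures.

To just escape, total mechanical energy must reach zero at infinity: ½mv²_min + U = 0, so ½mv²_min = −U = |kQq|/r.
|U| = |kQq|/r = (8.99×10⁹ N·m²/C²)(2.05×10⁻⁹)(6.57×10⁻⁹)/(0.497) = 2.44×10⁻⁷ J.
v_min = √(2|U|/m) = √(2·2.44×10⁻⁷/0.0204) = 4.89×10⁻³ m/s.

4.89×10⁻³ m/s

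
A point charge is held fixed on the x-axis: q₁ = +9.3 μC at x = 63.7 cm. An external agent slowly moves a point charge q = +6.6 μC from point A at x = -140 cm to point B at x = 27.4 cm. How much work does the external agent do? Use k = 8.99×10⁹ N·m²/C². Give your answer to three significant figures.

For quasistatic motion the external work equals the change in potential energy: W_ext = qΔV = q(V_B − V_A).
At A: distance to the source charge is 2.04 m; V_A = kq₁/r = 4.10×10⁴ V.
At B: distance to the source charge is 0.363 m; V_B = kq₁/r = 2.30×10⁵ V.
ΔV = V_B − V_A = 1.89×10⁵ V.
W_ext = qΔV = (6.60×10⁻⁶ C)(1.89×10⁵ V) = 1.25 J.

1.25 J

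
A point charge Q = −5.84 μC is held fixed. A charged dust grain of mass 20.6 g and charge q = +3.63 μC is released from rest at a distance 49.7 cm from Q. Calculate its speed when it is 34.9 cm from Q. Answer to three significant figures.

3.97 m/s

Only the electrostatic force acts, so mechanical energy is conserved: ½mv² = U₁ − U₂ = kQq(1/r₁ − 1/r₂).
U₁ − U₂ = (8.99×10⁹ N·m²/C²)(-5.84×10⁻⁶ C)(3.63×10⁻⁶ C)(1/0.497 − 1/0.349) = 0.163 J.
v = √(2·0.163/0.0206) = 3.97 m/s.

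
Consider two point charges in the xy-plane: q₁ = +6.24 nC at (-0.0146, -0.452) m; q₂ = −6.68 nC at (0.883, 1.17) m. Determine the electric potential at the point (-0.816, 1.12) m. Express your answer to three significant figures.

-3.54 V

The total potential is the scalar sum of each charge's contribution, V = Σ kqᵢ/rᵢ.
Distances from the field point to each charge: r₁ = 1.76 m, r₂ = 1.70 m.
V = k[(6.24×10⁻⁹)/(1.76) + (-6.68×10⁻⁹)/(1.70)] = -3.54 V.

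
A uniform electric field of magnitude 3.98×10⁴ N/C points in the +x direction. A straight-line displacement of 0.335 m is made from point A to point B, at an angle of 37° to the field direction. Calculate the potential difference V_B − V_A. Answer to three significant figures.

Only the component of displacement along E changes the potential: ΔV = −E·d·cosθ.
ΔV = −(3.98×10⁴ V/m)(0.335 m)cos37° = -1.06×10⁴ V.

-1.06×10⁴ V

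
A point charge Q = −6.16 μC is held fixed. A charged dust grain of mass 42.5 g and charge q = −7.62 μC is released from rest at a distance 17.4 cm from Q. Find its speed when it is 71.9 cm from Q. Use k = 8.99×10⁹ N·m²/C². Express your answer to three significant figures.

9.30 m/s

Only the electrostatic force acts, so mechanical energy is conserved: ½mv² = U₁ − U₂ = kQq(1/r₁ − 1/r₂).
U₁ − U₂ = (8.99×10⁹ N·m²/C²)(-6.16×10⁻⁶ C)(-7.62×10⁻⁶ C)(1/0.174 − 1/0.719) = 1.84 J.
v = √(2·1.84/0.0425) = 9.30 m/s.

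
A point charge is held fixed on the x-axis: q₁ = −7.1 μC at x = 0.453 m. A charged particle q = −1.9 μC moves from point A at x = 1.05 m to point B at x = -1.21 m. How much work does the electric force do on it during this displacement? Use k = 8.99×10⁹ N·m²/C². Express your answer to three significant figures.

0.130 J

The work done by the electric force is W_field = −ΔU = −q(V_B − V_A) = q(V_A − V_B).
At A: distance to the source charge is 0.597 m; V_A = kq₁/r = -1.07×10⁵ V.
At B: distance to the source charge is 1.66 m; V_B = kq₁/r = -3.84×10⁴ V.
ΔV = V_B − V_A = 6.85×10⁴ V.
W_field = −qΔV = −(-1.90×10⁻⁶ C)(6.85×10⁴ V) = 0.130 J.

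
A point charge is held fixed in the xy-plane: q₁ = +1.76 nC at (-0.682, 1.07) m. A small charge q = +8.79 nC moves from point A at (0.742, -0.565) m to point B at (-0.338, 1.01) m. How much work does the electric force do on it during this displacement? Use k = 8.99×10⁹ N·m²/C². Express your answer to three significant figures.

-3.34×10⁻⁷ J

The work done by the electric force is W_field = −ΔU = −q(V_B − V_A) = q(V_A − V_B).
At A: distance to the source charge is 2.17 m; V_A = kq₁/r = 7.30 V.
At B: distance to the source charge is 0.349 m; V_B = kq₁/r = 45.3 V.
ΔV = V_B − V_A = 38.0 V.
W_field = −qΔV = −(8.79×10⁻⁹ C)(38.0 V) = -3.34×10⁻⁷ J.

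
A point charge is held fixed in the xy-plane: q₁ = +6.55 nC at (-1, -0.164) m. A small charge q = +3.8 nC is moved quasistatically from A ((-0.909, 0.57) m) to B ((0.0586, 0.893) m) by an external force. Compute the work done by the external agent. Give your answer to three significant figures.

For quasistatic motion the external work equals the change in potential energy: W_ext = qΔV = q(V_B − V_A).
At A: distance to the source charge is 0.740 m; V_A = kq₁/r = 79.6 V.
At B: distance to the source charge is 1.50 m; V_B = kq₁/r = 39.4 V.
ΔV = V_B − V_A = -40.3 V.
W_ext = qΔV = (3.80×10⁻⁹ C)(-40.3 V) = -1.53×10⁻⁷ J.

-1.53×10⁻⁷ J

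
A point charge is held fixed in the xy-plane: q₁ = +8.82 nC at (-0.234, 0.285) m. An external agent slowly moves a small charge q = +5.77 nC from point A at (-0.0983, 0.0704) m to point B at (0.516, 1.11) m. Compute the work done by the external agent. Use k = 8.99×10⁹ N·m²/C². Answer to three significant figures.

-1.39×10⁻⁶ J

For quasistatic motion the external work equals the change in potential energy: W_ext = qΔV = q(V_B − V_A).
At A: distance to the source charge is 0.254 m; V_A = kq₁/r = 312 V.
At B: distance to the source charge is 1.11 m; V_B = kq₁/r = 71.1 V.
ΔV = V_B − V_A = -241 V.
W_ext = qΔV = (5.77×10⁻⁹ C)(-241 V) = -1.39×10⁻⁶ J.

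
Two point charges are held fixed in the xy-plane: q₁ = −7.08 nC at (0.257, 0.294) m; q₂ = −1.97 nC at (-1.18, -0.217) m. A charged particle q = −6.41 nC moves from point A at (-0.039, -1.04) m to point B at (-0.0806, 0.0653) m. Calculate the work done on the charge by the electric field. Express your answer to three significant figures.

-7.21×10⁻⁷ J

The work done by the electric force is W_field = −ΔU = −q(V_B − V_A) = q(V_A − V_B).
At A: distances to the source charges are 1.37 m, 1.41 m; V_A = Σ kqᵢ/rᵢ = -59.2 V.
At B: distances to the source charges are 0.408 m, 1.14 m; V_B = Σ kqᵢ/rᵢ = -172 V.
ΔV = V_B − V_A = -113 V.
W_field = −qΔV = −(-6.41×10⁻⁹ C)(-113 V) = -7.21×10⁻⁷ J.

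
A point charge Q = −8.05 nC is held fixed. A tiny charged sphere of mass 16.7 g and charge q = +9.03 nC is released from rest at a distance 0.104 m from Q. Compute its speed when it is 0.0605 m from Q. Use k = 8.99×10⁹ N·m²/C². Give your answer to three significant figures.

0.0233 m/s

Only the electrostatic force acts, so mechanical energy is conserved: ½mv² = U₁ − U₂ = kQq(1/r₁ − 1/r₂).
U₁ − U₂ = (8.99×10⁹ N·m²/C²)(-8.05×10⁻⁹ C)(9.03×10⁻⁹ C)(1/0.104 − 1/0.0605) = 4.52×10⁻⁶ J.
v = √(2·4.52×10⁻⁶/0.0167) = 0.0233 m/s.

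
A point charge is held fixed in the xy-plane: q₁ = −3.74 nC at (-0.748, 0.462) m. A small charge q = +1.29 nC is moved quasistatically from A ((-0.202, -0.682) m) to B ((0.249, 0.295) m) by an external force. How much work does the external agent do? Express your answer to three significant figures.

For quasistatic motion the external work equals the change in potential energy: W_ext = qΔV = q(V_B − V_A).
At A: distance to the source charge is 1.27 m; V_A = kq₁/r = -26.5 V.
At B: distance to the source charge is 1.01 m; V_B = kq₁/r = -33.3 V.
ΔV = V_B − V_A = -6.74 V.
W_ext = qΔV = (1.29×10⁻⁹ C)(-6.74 V) = -8.69×10⁻⁹ J.

-8.69×10⁻⁹ J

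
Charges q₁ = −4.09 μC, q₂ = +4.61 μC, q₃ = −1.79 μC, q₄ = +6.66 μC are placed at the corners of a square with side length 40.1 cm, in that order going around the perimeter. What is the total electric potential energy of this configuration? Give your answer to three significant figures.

-0.883 J

The work to assemble the configuration equals its total potential energy, U = Σ kqᵢqⱼ/rᵢⱼ over all pairs.
The four side pairs have separation 0.401 m and the two diagonal pairs 0.567 m.
Summing all 6 pair terms gives U = -0.883 J.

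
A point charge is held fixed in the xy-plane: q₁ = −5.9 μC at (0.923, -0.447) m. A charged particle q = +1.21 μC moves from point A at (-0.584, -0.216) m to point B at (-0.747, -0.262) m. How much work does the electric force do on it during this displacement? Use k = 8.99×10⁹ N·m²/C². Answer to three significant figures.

The work done by the electric force is W_field = −ΔU = −q(V_B − V_A) = q(V_A − V_B).
At A: distance to the source charge is 1.52 m; V_A = kq₁/r = -3.48×10⁴ V.
At B: distance to the source charge is 1.68 m; V_B = kq₁/r = -3.16×10⁴ V.
ΔV = V_B − V_A = 3220 V.
W_field = −qΔV = −(1.21×10⁻⁶ C)(3220 V) = -3.90×10⁻³ J.

-3.90×10⁻³ J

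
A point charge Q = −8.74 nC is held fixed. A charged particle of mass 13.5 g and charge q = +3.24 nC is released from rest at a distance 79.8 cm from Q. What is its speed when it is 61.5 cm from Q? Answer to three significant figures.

3.75×10⁻³ m/s

Only the electrostatic force acts, so mechanical energy is conserved: ½mv² = U₁ − U₂ = kQq(1/r₁ − 1/r₂).
U₁ − U₂ = (8.99×10⁹ N·m²/C²)(-8.74×10⁻⁹ C)(3.24×10⁻⁹ C)(1/0.798 − 1/0.615) = 9.49×10⁻⁸ J.
v = √(2·9.49×10⁻⁸/0.0135) = 3.75×10⁻³ m/s.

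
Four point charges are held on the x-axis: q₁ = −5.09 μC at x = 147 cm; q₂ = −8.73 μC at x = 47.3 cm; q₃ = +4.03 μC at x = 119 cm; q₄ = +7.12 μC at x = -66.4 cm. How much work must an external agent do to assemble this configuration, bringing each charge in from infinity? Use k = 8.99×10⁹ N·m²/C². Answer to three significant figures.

-1.20 J

The assembly work is the sum of pairwise potential energies, U = Σ_{i<j} kqᵢqⱼ/rᵢⱼ.
Pair separations: r₁₂ = 0.997 m, r₁₃ = 0.280 m, r₁₄ = 2.13 m, r₂₃ = 0.717 m, r₂₄ = 1.14 m, r₃₄ = 1.85 m.
Summing all 6 pair terms gives U = -1.20 J.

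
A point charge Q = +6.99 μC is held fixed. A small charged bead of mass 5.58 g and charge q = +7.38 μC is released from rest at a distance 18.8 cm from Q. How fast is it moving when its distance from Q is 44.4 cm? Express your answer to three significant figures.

22.6 m/s

Only the electrostatic force acts, so mechanical energy is conserved: ½mv² = U₁ − U₂ = kQq(1/r₁ − 1/r₂).
U₁ − U₂ = (8.99×10⁹ N·m²/C²)(6.99×10⁻⁶ C)(7.38×10⁻⁶ C)(1/0.188 − 1/0.444) = 1.42 J.
v = √(2·1.42/5.58×10⁻³) = 22.6 m/s.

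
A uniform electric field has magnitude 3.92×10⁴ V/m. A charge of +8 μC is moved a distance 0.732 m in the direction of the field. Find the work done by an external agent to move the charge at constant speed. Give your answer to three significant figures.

-0.230 J

The potential change for a displacement 0.732 m in the direction of the field is ΔV = −Ed = -2.87×10⁴ V.
W_ext = qΔV = -0.230 J.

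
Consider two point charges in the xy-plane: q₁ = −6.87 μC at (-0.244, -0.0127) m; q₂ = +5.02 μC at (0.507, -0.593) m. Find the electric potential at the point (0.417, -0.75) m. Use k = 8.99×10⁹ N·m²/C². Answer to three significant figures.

The total potential is the scalar sum of each charge's contribution, V = Σ kqᵢ/rᵢ.
Distances from the field point to each charge: r₁ = 0.990 m, r₂ = 0.181 m.
V = k[(-6.87×10⁻⁶)/(0.990) + (5.02×10⁻⁶)/(0.181)] = 1.87×10⁵ V.

1.87×10⁵ V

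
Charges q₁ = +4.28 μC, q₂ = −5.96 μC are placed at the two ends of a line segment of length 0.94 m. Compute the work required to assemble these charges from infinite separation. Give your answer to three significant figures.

The work to assemble the configuration equals its total potential energy, U = Σ kqᵢqⱼ/rᵢⱼ over all pairs.
The separation is r = 0.940 m.
U = (-0.244) = -0.244 J.

-0.244 J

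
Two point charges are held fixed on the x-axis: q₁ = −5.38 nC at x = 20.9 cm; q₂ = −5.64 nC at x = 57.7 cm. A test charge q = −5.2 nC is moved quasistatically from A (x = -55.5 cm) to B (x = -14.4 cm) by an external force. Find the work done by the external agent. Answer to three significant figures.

5.16×10⁻⁷ J

For quasistatic motion the external work equals the change in potential energy: W_ext = qΔV = q(V_B − V_A).
At A: distances to the source charges are 0.764 m, 1.13 m; V_A = Σ kqᵢ/rᵢ = -108 V.
At B: distances to the source charges are 0.353 m, 0.721 m; V_B = Σ kqᵢ/rᵢ = -207 V.
ΔV = V_B − V_A = -99.2 V.
W_ext = qΔV = (-5.20×10⁻⁹ C)(-99.2 V) = 5.16×10⁻⁷ J.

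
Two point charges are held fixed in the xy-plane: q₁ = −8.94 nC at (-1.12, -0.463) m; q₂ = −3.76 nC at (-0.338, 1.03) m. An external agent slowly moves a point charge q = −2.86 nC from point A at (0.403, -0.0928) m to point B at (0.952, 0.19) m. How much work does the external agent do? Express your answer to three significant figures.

For quasistatic motion the external work equals the change in potential energy: W_ext = qΔV = q(V_B − V_A).
At A: distances to the source charges are 1.57 m, 1.35 m; V_A = Σ kqᵢ/rᵢ = -76.4 V.
At B: distances to the source charges are 2.17 m, 1.54 m; V_B = Σ kqᵢ/rᵢ = -59.0 V.
ΔV = V_B − V_A = 17.5 V.
W_ext = qΔV = (-2.86×10⁻⁹ C)(17.5 V) = -4.99×10⁻⁸ J.

-4.99×10⁻⁸ J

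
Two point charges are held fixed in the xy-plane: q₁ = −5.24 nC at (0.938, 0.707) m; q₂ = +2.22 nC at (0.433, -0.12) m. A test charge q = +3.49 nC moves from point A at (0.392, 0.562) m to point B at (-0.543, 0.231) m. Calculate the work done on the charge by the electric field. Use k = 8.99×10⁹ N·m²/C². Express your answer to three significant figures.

-1.51×10⁻⁷ J

The work done by the electric force is W_field = −ΔU = −q(V_B − V_A) = q(V_A − V_B).
At A: distances to the source charges are 0.565 m, 0.683 m; V_A = Σ kqᵢ/rᵢ = -54.2 V.
At B: distances to the source charges are 1.56 m, 1.04 m; V_B = Σ kqᵢ/rᵢ = -11.0 V.
ΔV = V_B − V_A = 43.1 V.
W_field = −qΔV = −(3.49×10⁻⁹ C)(43.1 V) = -1.51×10⁻⁷ J.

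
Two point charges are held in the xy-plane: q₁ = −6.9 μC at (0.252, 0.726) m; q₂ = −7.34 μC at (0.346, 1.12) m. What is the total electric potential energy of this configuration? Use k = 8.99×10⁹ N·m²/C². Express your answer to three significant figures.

1.12 J

The work to assemble the configuration equals its total potential energy, U = Σ kqᵢqⱼ/rᵢⱼ over all pairs.
Pair separations: r₁₂ = 0.405 m.
U = (1.12) = 1.12 J.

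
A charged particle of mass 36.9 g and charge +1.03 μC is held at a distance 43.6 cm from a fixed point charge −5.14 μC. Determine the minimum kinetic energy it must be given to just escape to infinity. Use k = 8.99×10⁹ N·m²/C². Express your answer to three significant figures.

0.109 J

To just escape, total mechanical energy must reach zero at infinity: ½mv²_min + U = 0, so ½mv²_min = −U = |kQq|/r.
|U| = |kQq|/r = (8.99×10⁹ N·m²/C²)(5.14×10⁻⁶)(1.03×10⁻⁶)/(0.436) = 0.109 J.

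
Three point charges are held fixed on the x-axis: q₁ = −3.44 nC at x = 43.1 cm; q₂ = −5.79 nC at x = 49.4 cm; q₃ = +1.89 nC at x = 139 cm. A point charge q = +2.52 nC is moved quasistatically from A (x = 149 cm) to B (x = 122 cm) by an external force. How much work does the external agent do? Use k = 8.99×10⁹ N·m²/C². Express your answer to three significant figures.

-2.50×10⁻⁷ J

For quasistatic motion the external work equals the change in potential energy: W_ext = qΔV = q(V_B − V_A).
At A: distances to the source charges are 1.06 m, 0.996 m, 0.100 m; V_A = Σ kqᵢ/rᵢ = 88.4 V.
At B: distances to the source charges are 0.789 m, 0.726 m, 0.170 m; V_B = Σ kqᵢ/rᵢ = -10.9 V.
ΔV = V_B − V_A = -99.4 V.
W_ext = qΔV = (2.52×10⁻⁹ C)(-99.4 V) = -2.50×10⁻⁷ J.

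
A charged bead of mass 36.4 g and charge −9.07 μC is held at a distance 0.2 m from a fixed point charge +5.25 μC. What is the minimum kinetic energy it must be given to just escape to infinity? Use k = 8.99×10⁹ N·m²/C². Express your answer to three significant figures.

To just escape, total mechanical energy must reach zero at infinity: ½mv²_min + U = 0, so ½mv²_min = −U = |kQq|/r.
|U| = |kQq|/r = (8.99×10⁹ N·m²/C²)(5.25×10⁻⁶)(9.07×10⁻⁶)/(0.200) = 2.14 J.

2.14 J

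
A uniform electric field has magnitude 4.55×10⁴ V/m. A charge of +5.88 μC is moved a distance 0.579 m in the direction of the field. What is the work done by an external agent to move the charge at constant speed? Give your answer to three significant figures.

-0.155 J

The potential change for a displacement 0.579 m in the direction of the field is ΔV = −Ed = -2.63×10⁴ V.
W_ext = qΔV = -0.155 J.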